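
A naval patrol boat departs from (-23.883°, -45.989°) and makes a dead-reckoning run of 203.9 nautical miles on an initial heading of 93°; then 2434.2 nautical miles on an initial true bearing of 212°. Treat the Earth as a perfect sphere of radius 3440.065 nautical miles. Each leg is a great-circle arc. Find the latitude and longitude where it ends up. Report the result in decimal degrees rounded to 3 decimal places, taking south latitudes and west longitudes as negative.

latitude -54.371°, longitude -78.525°

Apply the spherical direct solution leg by leg, carrying full precision between legs.
Leg 1: from (-23.883°, -45.989°), δ = 203.9/3440.065 = 0.059272 rad, θ = 93° → φ = -24.016°, λ = -42.276°.
Leg 2: from (-24.016°, -42.276°), δ = 2434.2/3440.065 = 0.707603 rad, θ = 212° → φ = -54.371°, λ = -78.525°.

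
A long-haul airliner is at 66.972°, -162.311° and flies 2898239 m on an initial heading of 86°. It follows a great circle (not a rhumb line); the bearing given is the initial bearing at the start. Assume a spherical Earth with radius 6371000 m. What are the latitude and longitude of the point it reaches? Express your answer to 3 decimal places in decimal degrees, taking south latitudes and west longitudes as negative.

The arc subtends δ = 2898239/6371000 = 0.454911 rad at the centre.
Start latitude φ₁ = 1.168882 rad; initial bearing θ = 1.500983 rad.
Applying the spherical law of cosines for sides, sin φ₂ = sin φ₁ cos δ + cos φ₁ sin δ cos θ = 0.838708, so φ₂ = 57.004°.
Then Δλ = atan2(0.171459, 0.126426) = 0.935439 rad, from sin θ sin δ cos φ₁ over cos δ − sin φ₁ sin φ₂.
λ₂ = -162.311° + 53.597° = -108.714°.

latitude 57.004°, longitude -108.714°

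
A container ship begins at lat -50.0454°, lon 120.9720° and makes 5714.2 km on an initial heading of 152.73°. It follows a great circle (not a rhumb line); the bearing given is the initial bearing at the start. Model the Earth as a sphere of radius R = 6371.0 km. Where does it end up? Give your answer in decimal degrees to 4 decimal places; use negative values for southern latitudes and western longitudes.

latitude -67.5752°, longitude -128.8356°

δ = 5714.2/6371 = 0.896908 rad (51.3890°).
With φ₁ = -50.0454° = -0.873457 rad and θ = 152.73° = 2.665641 rad:
sin φ₂ = sin φ₁ cos δ + cos φ₁ sin δ cos θ = (-0.766554)(0.624029) + (0.642180)(0.781401)(-0.888857) = -0.924381
φ₂ = asin(-0.924381) = -1.179409 rad = -67.5752°.
Δλ = atan2( sin θ sin δ cos φ₁ , cos δ − sin φ₁ sin φ₂ ) = atan2(0.229917, -0.084558) = 1.923219 rad = 110.1924°.
λ₂ = 120.9720° + 110.1924° = 231.1644°, normalized to (−180°, 180°] → -128.8356°.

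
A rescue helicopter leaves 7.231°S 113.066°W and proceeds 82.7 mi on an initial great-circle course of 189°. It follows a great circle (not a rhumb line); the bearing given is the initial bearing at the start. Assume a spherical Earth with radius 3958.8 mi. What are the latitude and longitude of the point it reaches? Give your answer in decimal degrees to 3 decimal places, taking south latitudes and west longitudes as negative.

δ = 82.7/3958.8 = 0.020890 rad (1.1969°).
Converting: φ₁ = -0.126205 rad, θ = 3.298672 rad.
sin φ₂ = sin φ₁ cos δ + cos φ₁ sin δ cos θ = (-0.125870)(0.999782) + (0.992047)(0.020889)(-0.987688) = -0.146310
φ₂ = asin(-0.146310) = -0.146837 rad = -8.413°.
Δλ = atan2( sin θ sin δ cos φ₁ , cos δ − sin φ₁ sin φ₂ ) = atan2(-0.003242, 0.981366) = -0.003303 rad = -0.189°.
λ₂ = λ₁ + Δλ = -113.255°.

latitude -8.413°, longitude -113.255°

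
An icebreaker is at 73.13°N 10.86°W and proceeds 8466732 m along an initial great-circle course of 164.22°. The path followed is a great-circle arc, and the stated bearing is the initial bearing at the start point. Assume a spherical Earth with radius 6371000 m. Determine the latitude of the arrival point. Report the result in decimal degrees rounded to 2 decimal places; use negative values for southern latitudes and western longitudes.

δ = 8466732/6371000 = 1.328949 rad (76.1432°).
Converting: φ₁ = 1.276359 rad, θ = 2.866180 rad.
Applying the spherical law of cosines for sides, sin φ₂ = sin φ₁ cos δ + cos φ₁ sin δ cos θ = -0.041947, so φ₂ = -2.40°.
Then Δλ = atan2(0.076622, 0.279638) = 0.267439 rad, from sin θ sin δ cos φ₁ over cos δ − sin φ₁ sin φ₂.
λ₂ = λ₁ + Δλ = 4.46°.

latitude -2.40°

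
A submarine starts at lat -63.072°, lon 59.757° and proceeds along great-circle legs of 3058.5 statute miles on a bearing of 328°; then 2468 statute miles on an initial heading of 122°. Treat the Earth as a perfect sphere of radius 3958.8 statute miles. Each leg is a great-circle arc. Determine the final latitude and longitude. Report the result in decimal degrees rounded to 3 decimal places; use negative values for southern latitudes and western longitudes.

latitude -36.022°, longitude 74.037°

Apply the spherical direct solution leg by leg, carrying full precision between legs.
Leg 1: from (-63.072°, 59.757°), δ = 3058.5/3958.8 = 0.772583 rad, θ = 328° → φ = -21.740°, λ = 36.291°.
Leg 2: from (-21.740°, 36.291°), δ = 2468/3958.8 = 0.623421 rad, θ = 122° → φ = -36.022°, λ = 74.037°.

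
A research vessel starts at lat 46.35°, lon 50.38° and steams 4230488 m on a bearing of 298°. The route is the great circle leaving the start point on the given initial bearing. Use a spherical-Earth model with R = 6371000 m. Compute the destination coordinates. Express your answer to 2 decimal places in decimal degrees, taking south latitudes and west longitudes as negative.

δ = 4230488/6371000 = 0.664023 rad (38.0457°).
With φ₁ = 46.35° = 0.808960 rad and θ = 298° = 5.201081 rad:
sin φ₂ = sin φ₁ cos δ + cos φ₁ sin δ cos θ = (0.723570)(0.787520) + (0.690251)(0.616290)(0.469472) = 0.769536
φ₂ = asin(0.769536) = 0.878114 rad = 50.31°.
Δλ = atan2( sin θ sin δ cos φ₁ , cos δ − sin φ₁ sin φ₂ ) = atan2(-0.375601, 0.230706) = -1.019977 rad = -58.44°.
λ₂ = 50.38° + -58.44° = -8.06°.

latitude 50.31°, longitude -8.06°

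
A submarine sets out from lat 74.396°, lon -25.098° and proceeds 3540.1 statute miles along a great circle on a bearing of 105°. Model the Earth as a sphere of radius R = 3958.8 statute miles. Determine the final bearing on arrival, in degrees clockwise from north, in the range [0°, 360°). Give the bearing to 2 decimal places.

final bearing 161.89°

δ = 3540.1/3958.8 = 0.894236 rad (51.2359°).
Start latitude φ₁ = 1.298455 rad; initial bearing θ = 1.832596 rad.
Destination latitude: φ₂ = arcsin( sin φ₁ cos δ + cos φ₁ sin δ cos θ ) = arcsin(0.548755) = 33.282°.
For the longitude increment, Δλ = atan2( sin θ sin δ cos φ₁, cos δ − sin φ₁ sin φ₂ ) = atan2(0.202591, 0.097585) = 64.281°.
λ₂ = λ₁ + Δλ = 39.183°.
The forward bearing on arrival equals the back-azimuth from the destination plus 180°.
Back-azimuth from P₂ (33.28°, 39.18°) to P₁ (74.40°, -25.10°), with Δλ' = λ₁ − λ₂ = -64.28°: atan2( sin Δλ' cos φ₁ , cos φ₂ sin φ₁ − sin φ₂ cos φ₁ cos Δλ' ) = 341.89°.
Final bearing = (341.89° + 180°) mod 360° = 161.89°.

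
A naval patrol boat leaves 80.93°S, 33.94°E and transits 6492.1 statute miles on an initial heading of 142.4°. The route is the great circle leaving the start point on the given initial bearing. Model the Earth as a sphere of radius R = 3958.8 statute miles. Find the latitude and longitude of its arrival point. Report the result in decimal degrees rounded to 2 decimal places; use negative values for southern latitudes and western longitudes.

δ = 6492.1/3958.8 = 1.639916 rad (93.9603°).
Converting: φ₁ = -1.412495 rad, θ = 2.485349 rad.
Applying the spherical law of cosines for sides, sin φ₂ = sin φ₁ cos δ + cos φ₁ sin δ cos θ = -0.056398, so φ₂ = -3.23°.
Then Δλ = atan2(0.095954, -0.124758) = 2.485963 rad, from sin θ sin δ cos φ₁ over cos δ − sin φ₁ sin φ₂.
λ₂ = λ₁ + Δλ = 176.38°.

latitude -3.23°, longitude 176.38°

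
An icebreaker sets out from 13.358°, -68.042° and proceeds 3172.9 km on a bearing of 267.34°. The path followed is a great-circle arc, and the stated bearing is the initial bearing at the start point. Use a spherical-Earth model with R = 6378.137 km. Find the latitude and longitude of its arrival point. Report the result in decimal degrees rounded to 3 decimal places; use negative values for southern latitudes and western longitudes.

The arc subtends δ = 3172.9/6378.137 = 0.497465 rad at the centre.
With φ₁ = 13.358° = 0.233141 rad and θ = 267.34° = 4.665963 rad:
Destination latitude: φ₂ = arcsin( sin φ₁ cos δ + cos φ₁ sin δ cos θ ) = arcsin(0.181485) = 10.456°.
Δλ = atan2( sin θ sin δ cos φ₁ , cos δ − sin φ₁ sin φ₂ ) = atan2(-0.463789, 0.836866) = -0.506060 rad = -28.995°.
λ₂ = λ₁ + Δλ = -97.037°.

latitude 10.456°, longitude -97.037°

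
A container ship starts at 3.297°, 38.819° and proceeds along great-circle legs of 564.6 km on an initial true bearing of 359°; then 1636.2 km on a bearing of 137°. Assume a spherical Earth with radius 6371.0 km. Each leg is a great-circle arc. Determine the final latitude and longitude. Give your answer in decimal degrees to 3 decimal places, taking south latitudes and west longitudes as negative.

latitude -2.461°, longitude 48.715°

Apply the spherical direct solution leg by leg, carrying full precision between legs.
Leg 1: from (3.297°, 38.819°), δ = 564.6/6371 = 0.088620 rad, θ = 359° → φ = 8.374°, λ = 38.730°.
Leg 2: from (8.374°, 38.730°), δ = 1636.2/6371 = 0.256820 rad, θ = 137° → φ = -2.461°, λ = 48.715°.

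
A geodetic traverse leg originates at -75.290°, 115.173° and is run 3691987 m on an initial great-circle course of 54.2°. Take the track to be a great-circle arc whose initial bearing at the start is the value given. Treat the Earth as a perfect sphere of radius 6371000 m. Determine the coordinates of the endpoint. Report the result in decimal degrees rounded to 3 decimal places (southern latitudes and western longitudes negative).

latitude -46.717°, longitude 155.550°

δ = 3691987/6371000 = 0.579499 rad (33.2028°).
Converting: φ₁ = -1.314058 rad, θ = 0.945968 rad.
Destination latitude: φ₂ = arcsin( sin φ₁ cos δ + cos φ₁ sin δ cos θ ) = arcsin(-0.727973) = -46.717°.
For the longitude increment, Δλ = atan2( sin θ sin δ cos φ₁, cos δ − sin φ₁ sin φ₂ ) = atan2(0.112780, 0.132625) = 40.377°.
Hence λ₂ = 115.173° + 40.377° = 155.550°.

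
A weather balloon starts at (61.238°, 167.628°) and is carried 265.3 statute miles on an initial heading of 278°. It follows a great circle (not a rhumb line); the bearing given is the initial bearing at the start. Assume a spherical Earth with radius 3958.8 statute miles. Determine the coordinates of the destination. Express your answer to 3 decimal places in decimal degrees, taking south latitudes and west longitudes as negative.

latitude 61.539°, longitude 159.629°

The arc subtends δ = 265.3/3958.8 = 0.067015 rad at the centre.
With φ₁ = 61.238° = 1.068805 rad and θ = 278° = 4.852015 rad:
Applying the spherical law of cosines for sides, sin φ₂ = sin φ₁ cos δ + cos φ₁ sin δ cos θ = 0.879143, so φ₂ = 61.539°.
For the longitude increment, Δλ = atan2( sin θ sin δ cos φ₁, cos δ − sin φ₁ sin φ₂ ) = atan2(-0.031908, 0.227076) = -7.999°.
λ₂ = 167.628° + -7.999° = 159.629°.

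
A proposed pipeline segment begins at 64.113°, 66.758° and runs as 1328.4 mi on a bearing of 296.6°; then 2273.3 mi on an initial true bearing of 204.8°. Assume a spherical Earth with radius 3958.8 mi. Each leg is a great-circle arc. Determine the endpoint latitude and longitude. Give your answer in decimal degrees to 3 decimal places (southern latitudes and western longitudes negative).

latitude 34.545°, longitude 4.218°

Apply the spherical direct solution leg by leg, carrying full precision between legs.
Leg 1: from (64.113°, 66.758°), δ = 1328.4/3958.8 = 0.335556 rad, θ = 296.6° → φ = 66.044°, λ = 20.277°.
Leg 2: from (66.044°, 20.277°), δ = 2273.3/3958.8 = 0.574240 rad, θ = 204.8° → φ = 34.545°, λ = 4.218°.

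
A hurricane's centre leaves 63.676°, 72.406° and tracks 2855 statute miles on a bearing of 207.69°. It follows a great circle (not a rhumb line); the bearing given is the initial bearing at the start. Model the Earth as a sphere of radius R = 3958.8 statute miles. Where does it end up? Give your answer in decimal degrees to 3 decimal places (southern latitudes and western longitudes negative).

latitude 24.449°, longitude 52.709°

Angular distance δ = d/R = 2855 / 3958.8 = 0.721178 rad.
Start latitude φ₁ = 1.111356 rad; initial bearing θ = 3.624874 rad.
Destination latitude: φ₂ = arcsin( sin φ₁ cos δ + cos φ₁ sin δ cos θ ) = arcsin(0.413885) = 24.449°.
Δλ = atan2( sin θ sin δ cos φ₁ , cos δ − sin φ₁ sin φ₂ ) = atan2(-0.136058, 0.380063) = -0.343773 rad = -19.697°.
λ₂ = 72.406° + -19.697° = 52.709°.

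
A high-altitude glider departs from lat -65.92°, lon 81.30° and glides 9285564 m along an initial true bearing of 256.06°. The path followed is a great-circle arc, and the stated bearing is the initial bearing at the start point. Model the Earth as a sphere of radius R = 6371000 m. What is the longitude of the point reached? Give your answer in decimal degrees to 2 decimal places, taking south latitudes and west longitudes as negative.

longitude -18.84°

δ = 9285564/6371000 = 1.457474 rad (83.5071°).
Converting: φ₁ = -1.150521 rad, θ = 4.469090 rad.
sin φ₂ = sin φ₁ cos δ + cos φ₁ sin δ cos θ = (-0.912977)(0.113080) + (0.408012)(0.993586)(-0.240906) = -0.200902
φ₂ = asin(-0.200902) = -0.202278 rad = -11.59°.
For the longitude increment, Δλ = atan2( sin θ sin δ cos φ₁, cos δ − sin φ₁ sin φ₂ ) = atan2(-0.393455, -0.070338) = -100.14°.
λ₂ = 81.30° + -100.14° = -18.84°.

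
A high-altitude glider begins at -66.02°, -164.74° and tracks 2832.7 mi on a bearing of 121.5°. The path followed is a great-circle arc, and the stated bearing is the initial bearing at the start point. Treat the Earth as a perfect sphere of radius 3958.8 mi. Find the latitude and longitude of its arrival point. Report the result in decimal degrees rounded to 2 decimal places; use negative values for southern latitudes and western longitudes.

δ = 2832.7/3958.8 = 0.715545 rad (40.9977°).
With φ₁ = -66.02° = -1.152266 rad and θ = 121.5° = 2.120575 rad:
Destination latitude: φ₂ = arcsin( sin φ₁ cos δ + cos φ₁ sin δ cos θ ) = arcsin(-0.828902) = -55.99°.
For the longitude increment, Δλ = atan2( sin θ sin δ cos φ₁, cos δ − sin φ₁ sin φ₂ ) = atan2(0.227332, -0.002622) = 90.66°.
λ₂ = -164.74° + 90.66° = -74.08°.

latitude -55.99°, longitude -74.08°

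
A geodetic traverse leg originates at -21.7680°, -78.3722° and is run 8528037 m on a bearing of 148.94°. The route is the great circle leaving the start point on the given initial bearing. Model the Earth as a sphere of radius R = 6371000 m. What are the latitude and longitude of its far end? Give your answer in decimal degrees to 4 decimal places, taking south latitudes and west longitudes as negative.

The arc subtends δ = 8528037/6371000 = 1.338571 rad at the centre.
Converting: φ₁ = -0.379923 rad, θ = 2.599493 rad.
Applying the spherical law of cosines for sides, sin φ₂ = sin φ₁ cos δ + cos φ₁ sin δ cos θ = -0.859538, so φ₂ = -59.2647°.
Δλ = atan2( sin θ sin δ cos φ₁ , cos δ − sin φ₁ sin φ₂ ) = atan2(0.466284, -0.088615) = 1.758603 rad = 100.7605°.
λ₂ = -78.3722° + 100.7605° = 22.3883°.

latitude -59.2647°, longitude 22.3883°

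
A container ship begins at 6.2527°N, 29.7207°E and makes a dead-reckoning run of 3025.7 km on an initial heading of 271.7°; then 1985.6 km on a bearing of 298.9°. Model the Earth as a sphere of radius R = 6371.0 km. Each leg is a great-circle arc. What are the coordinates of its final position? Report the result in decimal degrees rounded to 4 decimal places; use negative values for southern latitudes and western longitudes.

Apply the spherical direct solution leg by leg, carrying full precision between legs.
Leg 1: from (6.2527°, 29.7207°), δ = 3025.7/6371 = 0.474918 rad, θ = 271.7° → φ = 6.3352°, λ = 2.3418°.
Leg 2: from (6.3352°, 2.3418°), δ = 1985.6/6371 = 0.311662 rad, θ = 298.9° → φ = 14.6147°, λ = -13.7650°.

latitude 14.6147°, longitude -13.7650°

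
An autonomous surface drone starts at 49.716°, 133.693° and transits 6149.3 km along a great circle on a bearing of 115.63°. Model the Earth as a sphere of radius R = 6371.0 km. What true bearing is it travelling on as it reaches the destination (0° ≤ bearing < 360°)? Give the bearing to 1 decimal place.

final bearing 143.5°

Central angle δ = d/R = 0.965202 rad.
With φ₁ = 49.716° = 0.867708 rad and θ = 115.63° = 2.018124 rad:
Destination latitude: φ₂ = arcsin( sin φ₁ cos δ + cos φ₁ sin δ cos θ ) = arcsin(0.204308) = 11.789°.
Then Δλ = atan2(0.479287, 0.413395) = 0.859078 rad, from sin θ sin δ cos φ₁ over cos δ − sin φ₁ sin φ₂.
λ₂ = 133.693° + 49.222° = 182.915°, normalized to (−180°, 180°] → -177.085°.
The forward bearing on arrival equals the back-azimuth from the destination plus 180°.
Back-azimuth from P₂ (11.8°, -177.1°) to P₁ (49.7°, 133.7°), with Δλ' = λ₁ − λ₂ = 310.8°: atan2( sin Δλ' cos φ₁ , cos φ₂ sin φ₁ − sin φ₂ cos φ₁ cos Δλ' ) = 323.5°.
Final bearing = (323.5° + 180°) mod 360° = 143.5°.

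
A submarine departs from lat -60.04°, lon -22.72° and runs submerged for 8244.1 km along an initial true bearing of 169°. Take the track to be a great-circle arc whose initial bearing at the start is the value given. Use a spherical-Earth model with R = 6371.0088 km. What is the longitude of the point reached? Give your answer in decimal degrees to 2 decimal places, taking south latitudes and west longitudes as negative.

δ = 8244.1/6371.0088 = 1.294002 rad (74.1409°).
Converting: φ₁ = -1.047896 rad, θ = 2.949606 rad.
Destination latitude: φ₂ = arcsin( sin φ₁ cos δ + cos φ₁ sin δ cos θ ) = arcsin(-0.708317) = -45.10°.
For the longitude increment, Δλ = atan2( sin θ sin δ cos φ₁, cos δ − sin φ₁ sin φ₂ ) = atan2(0.091662, -0.340395) = 164.93°.
Hence λ₂ = -22.72° + 164.93° = 142.21°.

longitude 142.21°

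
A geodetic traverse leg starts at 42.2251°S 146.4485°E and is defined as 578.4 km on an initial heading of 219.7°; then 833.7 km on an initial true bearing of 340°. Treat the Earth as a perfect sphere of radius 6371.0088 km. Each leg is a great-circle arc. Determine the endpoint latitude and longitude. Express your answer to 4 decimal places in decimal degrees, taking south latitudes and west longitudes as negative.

Apply the spherical direct solution leg by leg, carrying full precision between legs.
Leg 1: from (-42.2251°, 146.4485°), δ = 578.4/6371.0088 = 0.090786 rad, θ = 219.7° → φ = -46.1315°, λ = 141.6549°.
Leg 2: from (-46.1315°, 141.6549°), δ = 833.7/6371.0088 = 0.130858 rad, θ = 340° → φ = -39.0349°, λ = 138.3612°.

latitude -39.0349°, longitude 138.3612°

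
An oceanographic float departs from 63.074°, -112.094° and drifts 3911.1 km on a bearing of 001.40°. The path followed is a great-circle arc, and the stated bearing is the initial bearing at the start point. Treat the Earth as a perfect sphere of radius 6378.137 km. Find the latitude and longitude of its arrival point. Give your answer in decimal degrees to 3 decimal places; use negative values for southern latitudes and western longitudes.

Central angle δ = d/R = 0.613204 rad.
Converting: φ₁ = 1.100849 rad, θ = 0.024435 rad.
Destination latitude: φ₂ = arcsin( sin φ₁ cos δ + cos φ₁ sin δ cos θ ) = arcsin(0.989678) = 81.761°.
For the longitude increment, Δλ = atan2( sin θ sin δ cos φ₁, cos δ − sin φ₁ sin φ₂ ) = atan2(0.006367, -0.064581) = 174.369°.
λ₂ = -112.094° + 174.369° = 62.275°.

latitude 81.761°, longitude 62.275°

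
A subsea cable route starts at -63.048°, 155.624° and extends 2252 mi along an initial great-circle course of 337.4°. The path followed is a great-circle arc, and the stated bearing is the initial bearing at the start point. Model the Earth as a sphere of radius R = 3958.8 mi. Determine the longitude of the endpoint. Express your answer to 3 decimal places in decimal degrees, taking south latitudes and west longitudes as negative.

longitude 141.541°

The arc subtends δ = 2252/3958.8 = 0.568859 rad at the centre.
Converting: φ₁ = -1.100395 rad, θ = 5.888741 rad.
Destination latitude: φ₂ = arcsin( sin φ₁ cos δ + cos φ₁ sin δ cos θ ) = arcsin(-0.525606) = -31.709°.
Then Δλ = atan2(-0.093826, 0.373998) = -0.245799 rad, from sin θ sin δ cos φ₁ over cos δ − sin φ₁ sin φ₂.
λ₂ = 155.624° + -14.083° = 141.541°.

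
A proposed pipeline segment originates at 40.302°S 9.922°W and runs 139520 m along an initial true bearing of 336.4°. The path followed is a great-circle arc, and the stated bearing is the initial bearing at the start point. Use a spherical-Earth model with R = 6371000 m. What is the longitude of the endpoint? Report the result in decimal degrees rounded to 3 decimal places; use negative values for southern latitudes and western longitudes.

longitude -10.570°

Angular distance δ = d/R = 139520 / 6371000 = 0.021899 rad.
Converting: φ₁ = -0.703403 rad, θ = 5.871288 rad.
Destination latitude: φ₂ = arcsin( sin φ₁ cos δ + cos φ₁ sin δ cos θ ) = arcsin(-0.631358) = -39.150°.
For the longitude increment, Δλ = atan2( sin θ sin δ cos φ₁, cos δ − sin φ₁ sin φ₂ ) = atan2(-0.006686, 0.591387) = -0.648°.
Hence λ₂ = -9.922° + -0.648° = -10.570°.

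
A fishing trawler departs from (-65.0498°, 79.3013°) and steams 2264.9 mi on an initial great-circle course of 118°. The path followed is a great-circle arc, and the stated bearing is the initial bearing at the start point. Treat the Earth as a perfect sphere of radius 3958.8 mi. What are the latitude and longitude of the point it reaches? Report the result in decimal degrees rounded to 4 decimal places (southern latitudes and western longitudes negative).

latitude -60.4021°, longitude 154.7373°

Central angle δ = d/R = 0.572118 rad.
With φ₁ = -65.0498° = -1.135333 rad and θ = 118° = 2.059489 rad:
Applying the spherical law of cosines for sides, sin φ₂ = sin φ₁ cos δ + cos φ₁ sin δ cos θ = -0.869513, so φ₂ = -60.4021°.
Then Δλ = atan2(0.201652, 0.052391) = 1.316607 rad, from sin θ sin δ cos φ₁ over cos δ − sin φ₁ sin φ₂.
Hence λ₂ = 79.3013° + 75.4360° = 154.7373°.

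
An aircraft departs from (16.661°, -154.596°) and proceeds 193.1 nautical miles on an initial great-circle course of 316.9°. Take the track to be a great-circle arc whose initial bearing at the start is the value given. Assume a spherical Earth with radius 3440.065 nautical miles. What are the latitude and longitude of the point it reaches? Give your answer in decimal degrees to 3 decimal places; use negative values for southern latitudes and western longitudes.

latitude 18.996°, longitude -156.920°

The arc subtends δ = 193.1/3440.065 = 0.056133 rad at the centre.
Converting: φ₁ = 0.290789 rad, θ = 5.530948 rad.
Destination latitude: φ₂ = arcsin( sin φ₁ cos δ + cos φ₁ sin δ cos θ ) = arcsin(0.325502) = 18.996°.
For the longitude increment, Δλ = atan2( sin θ sin δ cos φ₁, cos δ − sin φ₁ sin φ₂ ) = atan2(-0.036725, 0.905101) = -2.324°.
Hence λ₂ = -154.596° + -2.324° = -156.920°.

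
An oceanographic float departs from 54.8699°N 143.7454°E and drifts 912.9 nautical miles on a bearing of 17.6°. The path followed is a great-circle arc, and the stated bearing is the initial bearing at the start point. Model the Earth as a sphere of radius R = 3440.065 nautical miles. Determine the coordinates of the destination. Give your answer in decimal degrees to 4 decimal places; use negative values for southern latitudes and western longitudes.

latitude 68.9190°, longitude 156.4824°

The arc subtends δ = 912.9/3440.065 = 0.265373 rad at the centre.
Converting: φ₁ = 0.957660 rad, θ = 0.307178 rad.
Destination latitude: φ₂ = arcsin( sin φ₁ cos δ + cos φ₁ sin δ cos θ ) = arcsin(0.933073) = 68.9190°.
Δλ = atan2( sin θ sin δ cos φ₁ , cos δ − sin φ₁ sin φ₂ ) = atan2(0.045633, 0.201883) = 0.222302 rad = 12.7370°.
λ₂ = 143.7454° + 12.7370° = 156.4824°.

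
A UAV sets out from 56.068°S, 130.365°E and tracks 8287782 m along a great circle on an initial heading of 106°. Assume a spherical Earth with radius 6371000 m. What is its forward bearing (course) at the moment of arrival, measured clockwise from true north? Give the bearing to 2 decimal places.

final bearing 35.27°

Central angle δ = d/R = 1.300860 rad.
Converting: φ₁ = -0.978571 rad, θ = 1.850049 rad.
Destination latitude: φ₂ = arcsin( sin φ₁ cos δ + cos φ₁ sin δ cos θ ) = arcsin(-0.369547) = -21.688°.
Δλ = atan2( sin θ sin δ cos φ₁ , cos δ − sin φ₁ sin φ₂ ) = atan2(0.517154, -0.039944) = 1.647882 rad = 94.417°.
λ₂ = 130.365° + 94.417° = 224.782°, normalized to (−180°, 180°] → -135.218°.
The forward bearing on arrival equals the back-azimuth from the destination plus 180°.
Back-azimuth from P₂ (-21.69°, -135.22°) to P₁ (-56.07°, 130.37°), with Δλ' = λ₁ − λ₂ = 265.58°: atan2( sin Δλ' cos φ₁ , cos φ₂ sin φ₁ − sin φ₂ cos φ₁ cos Δλ' ) = 215.27°.
Final bearing = (215.27° + 180°) mod 360° = 35.27°.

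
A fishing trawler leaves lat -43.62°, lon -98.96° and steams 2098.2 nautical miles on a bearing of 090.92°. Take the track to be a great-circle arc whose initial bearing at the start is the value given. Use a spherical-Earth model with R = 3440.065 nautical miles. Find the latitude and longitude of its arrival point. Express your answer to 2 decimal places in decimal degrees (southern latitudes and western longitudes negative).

The arc subtends δ = 2098.2/3440.065 = 0.609930 rad at the centre.
With φ₁ = -43.62° = -0.761313 rad and θ = 90.92° = 1.586853 rad:
Applying the spherical law of cosines for sides, sin φ₂ = sin φ₁ cos δ + cos φ₁ sin δ cos θ = -0.572138, so φ₂ = -34.90°.
Δλ = atan2( sin θ sin δ cos φ₁ , cos δ − sin φ₁ sin φ₂ ) = atan2(0.414622, 0.424986) = 0.773055 rad = 44.29°.
Hence λ₂ = -98.96° + 44.29° = -54.67°.

latitude -34.90°, longitude -54.67°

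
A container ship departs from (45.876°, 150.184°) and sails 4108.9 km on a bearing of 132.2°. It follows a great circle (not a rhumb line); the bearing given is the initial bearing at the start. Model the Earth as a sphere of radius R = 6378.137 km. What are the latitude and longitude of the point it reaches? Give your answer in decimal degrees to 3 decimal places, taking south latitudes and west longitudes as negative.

latitude 17.043°, longitude 177.916°

Central angle δ = d/R = 0.644216 rad.
Start latitude φ₁ = 0.800687 rad; initial bearing θ = 2.307325 rad.
Applying the spherical law of cosines for sides, sin φ₂ = sin φ₁ cos δ + cos φ₁ sin δ cos θ = 0.293095, so φ₂ = 17.043°.
Δλ = atan2( sin θ sin δ cos φ₁ , cos δ − sin φ₁ sin φ₂ ) = atan2(0.309750, 0.589177) = 0.484022 rad = 27.732°.
Hence λ₂ = 150.184° + 27.732° = 177.916°.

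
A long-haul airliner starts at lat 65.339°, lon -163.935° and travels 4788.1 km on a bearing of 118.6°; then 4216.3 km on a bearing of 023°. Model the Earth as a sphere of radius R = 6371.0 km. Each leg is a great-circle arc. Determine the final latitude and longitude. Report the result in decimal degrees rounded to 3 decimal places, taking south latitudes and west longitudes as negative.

latitude 63.737°, longitude -86.187°

Apply the spherical direct solution leg by leg, carrying full precision between legs.
Leg 1: from (65.339°, -163.935°), δ = 4788.1/6371 = 0.751546 rad, θ = 118.6° → φ = 31.845°, λ = -119.051°.
Leg 2: from (31.845°, -119.051°), δ = 4216.3/6371 = 0.661796 rad, θ = 23° → φ = 63.737°, λ = -86.187°.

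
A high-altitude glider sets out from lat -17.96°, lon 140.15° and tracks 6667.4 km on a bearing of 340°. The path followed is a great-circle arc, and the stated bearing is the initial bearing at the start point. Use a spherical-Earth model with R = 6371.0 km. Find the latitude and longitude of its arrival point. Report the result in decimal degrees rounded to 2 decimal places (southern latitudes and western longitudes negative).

Angular distance δ = d/R = 6667.4 / 6371 = 1.046523 rad.
Start latitude φ₁ = -0.313461 rad; initial bearing θ = 5.934119 rad.
sin φ₂ = sin φ₁ cos δ + cos φ₁ sin δ cos θ = (-0.308353)(0.500584) + (0.951272)(0.865688)(0.939693) = 0.619485
φ₂ = asin(0.619485) = 0.668086 rad = 38.28°.
Δλ = atan2( sin θ sin δ cos φ₁ , cos δ − sin φ₁ sin φ₂ ) = atan2(-0.281655, 0.691604) = -0.386740 rad = -22.16°.
λ₂ = λ₁ + Δλ = 117.99°.

latitude 38.28°, longitude 117.99°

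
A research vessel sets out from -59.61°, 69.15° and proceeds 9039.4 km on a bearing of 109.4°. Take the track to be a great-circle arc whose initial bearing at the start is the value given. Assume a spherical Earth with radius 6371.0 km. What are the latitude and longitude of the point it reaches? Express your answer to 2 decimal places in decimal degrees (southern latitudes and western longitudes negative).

Central angle δ = d/R = 1.418835 rad.
Converting: φ₁ = -1.040391 rad, θ = 1.909390 rad.
Applying the spherical law of cosines for sides, sin φ₂ = sin φ₁ cos δ + cos φ₁ sin δ cos θ = -0.296676, so φ₂ = -17.26°.
For the longitude increment, Δλ = atan2( sin θ sin δ cos φ₁, cos δ − sin φ₁ sin φ₂ ) = atan2(0.471662, -0.104537) = 102.50°.
λ₂ = 69.15° + 102.50° = 171.65°.

latitude -17.26°, longitude 171.65°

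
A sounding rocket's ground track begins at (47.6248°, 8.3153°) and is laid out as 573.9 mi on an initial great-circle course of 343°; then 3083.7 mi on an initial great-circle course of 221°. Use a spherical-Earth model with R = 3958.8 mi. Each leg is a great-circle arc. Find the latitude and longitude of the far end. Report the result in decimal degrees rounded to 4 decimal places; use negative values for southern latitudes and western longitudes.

latitude 16.6277°, longitude -24.7127°

Apply the spherical direct solution leg by leg, carrying full precision between legs.
Leg 1: from (47.6248°, 8.3153°), δ = 573.9/3958.8 = 0.144968 rad, θ = 343° → φ = 55.4981°, λ = 4.0390°.
Leg 2: from (55.4981°, 4.0390°), δ = 3083.7/3958.8 = 0.778948 rad, θ = 221° → φ = 16.6277°, λ = -24.7127°.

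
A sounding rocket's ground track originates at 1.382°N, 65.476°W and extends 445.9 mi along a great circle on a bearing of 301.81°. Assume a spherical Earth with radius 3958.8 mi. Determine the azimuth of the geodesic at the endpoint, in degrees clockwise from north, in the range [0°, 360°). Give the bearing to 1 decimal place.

final bearing 301.5°

Central angle δ = d/R = 0.112635 rad.
Start latitude φ₁ = 0.024120 rad; initial bearing θ = 5.267578 rad.
Destination latitude: φ₂ = arcsin( sin φ₁ cos δ + cos φ₁ sin δ cos θ ) = arcsin(0.083193) = 4.772°.
Then Δλ = atan2(-0.095487, 0.991657) = -0.095995 rad, from sin θ sin δ cos φ₁ over cos δ − sin φ₁ sin φ₂.
Hence λ₂ = -65.476° + -5.500° = -70.976°.
The forward bearing on arrival equals the back-azimuth from the destination plus 180°.
Back-azimuth from P₂ (4.8°, -71.0°) to P₁ (1.4°, -65.5°), with Δλ' = λ₁ − λ₂ = 5.5°: atan2( sin Δλ' cos φ₁ , cos φ₂ sin φ₁ − sin φ₂ cos φ₁ cos Δλ' ) = 121.5°.
Final bearing = (121.5° + 180°) mod 360° = 301.5°.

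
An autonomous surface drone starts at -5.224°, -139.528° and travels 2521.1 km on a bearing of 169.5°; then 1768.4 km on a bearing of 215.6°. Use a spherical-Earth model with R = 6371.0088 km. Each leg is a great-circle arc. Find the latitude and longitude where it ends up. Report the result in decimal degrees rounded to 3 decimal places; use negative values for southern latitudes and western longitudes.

latitude -39.900°, longitude -146.987°

Apply the spherical direct solution leg by leg, carrying full precision between legs.
Leg 1: from (-5.224°, -139.528°), δ = 2521.1/6371.0088 = 0.395714 rad, θ = 169.5° → φ = -27.481°, λ = -134.987°.
Leg 2: from (-27.481°, -134.987°), δ = 1768.4/6371.0088 = 0.277570 rad, θ = 215.6° → φ = -39.900°, λ = -146.987°.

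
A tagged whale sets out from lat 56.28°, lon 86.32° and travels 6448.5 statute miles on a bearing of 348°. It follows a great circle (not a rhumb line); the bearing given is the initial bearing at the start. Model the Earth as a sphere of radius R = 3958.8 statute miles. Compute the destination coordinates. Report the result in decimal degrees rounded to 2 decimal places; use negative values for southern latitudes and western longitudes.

Central angle δ = d/R = 1.628903 rad.
With φ₁ = 56.28° = 0.982271 rad and θ = 348° = 6.073746 rad:
sin φ₂ = sin φ₁ cos δ + cos φ₁ sin δ cos θ = (0.831760)(-0.058074) + (0.555135)(0.998312)(0.978148) = 0.493784
φ₂ = asin(0.493784) = 0.516436 rad = 29.59°.
Then Δλ = atan2(-0.115224, -0.468784) = -2.900576 rad, from sin θ sin δ cos φ₁ over cos δ − sin φ₁ sin φ₂.
Hence λ₂ = 86.32° + -166.19° = -79.87°.

latitude 29.59°, longitude -79.87°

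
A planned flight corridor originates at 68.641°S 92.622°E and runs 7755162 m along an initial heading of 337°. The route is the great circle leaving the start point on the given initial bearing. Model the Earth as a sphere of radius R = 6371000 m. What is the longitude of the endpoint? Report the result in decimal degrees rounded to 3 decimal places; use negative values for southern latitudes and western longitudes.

The arc subtends δ = 7755162/6371000 = 1.217260 rad at the centre.
Start latitude φ₁ = -1.198011 rad; initial bearing θ = 5.881760 rad.
Applying the spherical law of cosines for sides, sin φ₂ = sin φ₁ cos δ + cos φ₁ sin δ cos θ = -0.007915, so φ₂ = -0.454°.
Δλ = atan2( sin θ sin δ cos φ₁ , cos δ − sin φ₁ sin φ₂ ) = atan2(-0.133507, 0.338846) = -0.375328 rad = -21.505°.
Hence λ₂ = 92.622° + -21.505° = 71.117°.

longitude 71.117°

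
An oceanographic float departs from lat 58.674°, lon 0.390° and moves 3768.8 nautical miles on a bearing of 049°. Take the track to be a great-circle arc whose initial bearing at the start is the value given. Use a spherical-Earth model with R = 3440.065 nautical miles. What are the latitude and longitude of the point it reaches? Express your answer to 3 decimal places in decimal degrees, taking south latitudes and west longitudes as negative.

latitude 43.959°, longitude 111.601°

The arc subtends δ = 3768.8/3440.065 = 1.095561 rad at the centre.
With φ₁ = 58.674° = 1.024054 rad and θ = 49° = 0.855211 rad:
sin φ₂ = sin φ₁ cos δ + cos φ₁ sin δ cos θ = (0.854223)(0.457548) + (0.519907)(0.889185)(0.656059) = 0.694140
φ₂ = asin(0.694140) = 0.767224 rad = 43.959°.
Then Δλ = atan2(0.348897, -0.135402) = 1.940990 rad, from sin θ sin δ cos φ₁ over cos δ − sin φ₁ sin φ₂.
λ₂ = λ₁ + Δλ = 111.601°.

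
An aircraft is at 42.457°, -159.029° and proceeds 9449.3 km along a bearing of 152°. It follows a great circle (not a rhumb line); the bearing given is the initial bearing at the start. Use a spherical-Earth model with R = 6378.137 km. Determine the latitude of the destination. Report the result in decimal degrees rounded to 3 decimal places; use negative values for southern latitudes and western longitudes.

latitude -36.061°

Angular distance δ = d/R = 9449.3 / 6378.137 = 1.481514 rad.
With φ₁ = 42.457° = 0.741014 rad and θ = 152° = 2.652900 rad:
Destination latitude: φ₂ = arcsin( sin φ₁ cos δ + cos φ₁ sin δ cos θ ) = arcsin(-0.588641) = -36.061°.
Then Δλ = atan2(0.344989, 0.486518) = 0.616806 rad, from sin θ sin δ cos φ₁ over cos δ − sin φ₁ sin φ₂.
λ₂ = λ₁ + Δλ = -123.689°.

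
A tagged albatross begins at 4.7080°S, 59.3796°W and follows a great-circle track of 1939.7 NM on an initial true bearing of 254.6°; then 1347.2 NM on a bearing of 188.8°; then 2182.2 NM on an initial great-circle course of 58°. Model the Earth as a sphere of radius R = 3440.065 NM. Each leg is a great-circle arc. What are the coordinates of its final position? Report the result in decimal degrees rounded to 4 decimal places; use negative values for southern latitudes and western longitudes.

Apply the spherical direct solution leg by leg, carrying full precision between legs.
Leg 1: from (-4.7080°, -59.3796°), δ = 1939.7/3440.065 = 0.563856 rad, θ = 254.6° → φ = -12.1704°, λ = -91.1898°.
Leg 2: from (-12.1704°, -91.1898°), δ = 1347.2/3440.065 = 0.391621 rad, θ = 188.8° → φ = -34.3034°, λ = -95.2432°.
Leg 3: from (-34.3034°, -95.2432°), δ = 2182.2/3440.065 = 0.634348 rad, θ = 58° → φ = -11.2157°, λ = -64.4205°.

latitude -11.2157°, longitude -64.4205°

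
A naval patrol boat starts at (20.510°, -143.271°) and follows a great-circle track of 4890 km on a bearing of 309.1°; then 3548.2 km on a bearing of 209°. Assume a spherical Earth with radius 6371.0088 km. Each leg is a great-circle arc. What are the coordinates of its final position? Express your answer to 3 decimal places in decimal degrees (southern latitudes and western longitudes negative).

Apply the spherical direct solution leg by leg, carrying full precision between legs.
Leg 1: from (20.510°, -143.271°), δ = 4890/6371.0088 = 0.767539 rad, θ = 309.1° → φ = 41.475°, λ = 170.740°.
Leg 2: from (41.475°, 170.740°), δ = 3548.2/6371.0088 = 0.556929 rad, θ = 209° → φ = 12.464°, λ = 155.525°.

latitude 12.464°, longitude 155.525°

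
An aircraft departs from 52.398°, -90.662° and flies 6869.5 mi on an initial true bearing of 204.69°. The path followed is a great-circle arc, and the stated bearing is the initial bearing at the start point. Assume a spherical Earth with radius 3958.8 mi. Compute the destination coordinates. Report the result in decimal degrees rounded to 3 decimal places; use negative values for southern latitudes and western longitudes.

The arc subtends δ = 6869.5/3958.8 = 1.735248 rad at the centre.
With φ₁ = 52.398° = 0.914518 rad and θ = 204.69° = 3.572514 rad:
Applying the spherical law of cosines for sides, sin φ₂ = sin φ₁ cos δ + cos φ₁ sin δ cos θ = -0.676615, so φ₂ = -42.580°.
For the longitude increment, Δλ = atan2( sin θ sin δ cos φ₁, cos δ − sin φ₁ sin φ₂ ) = atan2(-0.251436, 0.372349) = -34.030°.
λ₂ = λ₁ + Δλ = -124.692°.

latitude -42.580°, longitude -124.692°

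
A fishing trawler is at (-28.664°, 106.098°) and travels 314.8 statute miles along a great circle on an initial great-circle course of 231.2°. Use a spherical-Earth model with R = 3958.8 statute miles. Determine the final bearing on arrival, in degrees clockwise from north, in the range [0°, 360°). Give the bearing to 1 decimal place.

The arc subtends δ = 314.8/3958.8 = 0.079519 rad at the centre.
With φ₁ = -28.664° = -0.500281 rad and θ = 231.2° = 4.035201 rad:
sin φ₂ = sin φ₁ cos δ + cos φ₁ sin δ cos θ = (-0.479672)(0.996840) + (0.877448)(0.079435)(-0.626604) = -0.521831
φ₂ = asin(-0.521831) = -0.548996 rad = -31.455°.
Δλ = atan2( sin θ sin δ cos φ₁ , cos δ − sin φ₁ sin φ₂ ) = atan2(-0.054320, 0.746532) = -0.072635 rad = -4.162°.
λ₂ = 106.098° + -4.162° = 101.936°.
The forward bearing on arrival equals the back-azimuth from the destination plus 180°.
Back-azimuth from P₂ (-31.5°, 101.9°) to P₁ (-28.7°, 106.1°), with Δλ' = λ₁ − λ₂ = 4.2°: atan2( sin Δλ' cos φ₁ , cos φ₂ sin φ₁ − sin φ₂ cos φ₁ cos Δλ' ) = 53.3°.
Final bearing = (53.3° + 180°) mod 360° = 233.3°.

final bearing 233.3°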